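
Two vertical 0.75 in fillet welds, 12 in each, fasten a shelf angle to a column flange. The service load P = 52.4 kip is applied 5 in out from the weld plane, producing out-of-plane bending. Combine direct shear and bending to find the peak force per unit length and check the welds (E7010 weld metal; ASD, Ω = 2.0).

f_max ≈ 5.88 kip/in; adequate

E70XX → F_EXX = 70 ksi.
L_w = 2 × 12 = 24 in; section modulus (unit throat) S = 2 × L²/6 = 48 in².
Direct shear f_v = P/L_w = 52.4/24 = 2.183 kip/in.
Moment M = P × e = 52.4 × 5 = 262 kip·in; bending f_b = M/S = 5.458 kip/in.
f_max = √(f_v² + f_b²) = √(2.183² + 5.458²) = 5.879 kip/in.
r_n/Ω = (1/2.0) × 0.6 × 70 × (0.707 × 0.75) = 11.14 kip/in → adequate.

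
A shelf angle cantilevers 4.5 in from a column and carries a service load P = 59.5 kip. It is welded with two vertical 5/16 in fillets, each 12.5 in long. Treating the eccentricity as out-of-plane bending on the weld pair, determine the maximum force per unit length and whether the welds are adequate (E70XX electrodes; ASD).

E70XX → F_EXX = 70 ksi.
L_w = 2 × 12.5 = 25 in; section modulus (unit throat) S = 2 × L²/6 = 52.08 in².
Direct shear f_v = P/L_w = 59.5/25 = 2.38 kip/in.
Moment M = P × e = 59.5 × 4.5 = 267.75 kip·in; bending f_b = M/S = 5.141 kip/in.
f_max = √(f_v² + f_b²) = √(2.38² + 5.141²) = 5.665 kip/in.
r_n/Ω = (1/2.0) × 0.6 × 70 × (0.707 × 0.3125) = 4.64 kip/in → NOT adequate.

f_max ≈ 5.66 kip/in; NOT adequate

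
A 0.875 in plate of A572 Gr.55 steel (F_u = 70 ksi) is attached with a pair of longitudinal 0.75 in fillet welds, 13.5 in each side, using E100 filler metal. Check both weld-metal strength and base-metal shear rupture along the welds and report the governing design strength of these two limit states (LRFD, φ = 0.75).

φR_n ≈ 644 kip (weld metal governs)

E100XX → F_EXX = 100 ksi.
t_e = 0.707 × 0.75 = 0.5302 in; L = 27 in.
Weld metal: φR_n = 0.75 × 0.6 × 100 × 0.5302 × 27 = 644.3 kip.
Base metal (shear rupture): φR_n = 0.75 × 0.6 × 70 × 0.875 × 27 = 744.2 kip.
Governing: weld metal.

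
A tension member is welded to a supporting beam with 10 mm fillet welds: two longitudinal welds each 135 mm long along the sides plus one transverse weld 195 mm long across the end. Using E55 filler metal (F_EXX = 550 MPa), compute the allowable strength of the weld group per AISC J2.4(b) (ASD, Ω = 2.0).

t_e = 0.707 × 10 = 7.07 mm.
R_nwl = 0.6 × 550 × 7.07 × 270 × 10⁻³ = 629.9 kN (longitudinal, 2 welds).
R_nwt = 0.6 × 550 × 7.07 × 195 × 10⁻³ = 455 kN (transverse, base value).
(i) R_nwl + R_nwt = 1085 kN; (ii) 0.85 R_nwl + 1.5 R_nwt = 1218 kN.
R_n = max = 1218 kN [governs: (ii)]; R_n/Ω = 608.9 kN.

R_n/Ω ≈ 609 kN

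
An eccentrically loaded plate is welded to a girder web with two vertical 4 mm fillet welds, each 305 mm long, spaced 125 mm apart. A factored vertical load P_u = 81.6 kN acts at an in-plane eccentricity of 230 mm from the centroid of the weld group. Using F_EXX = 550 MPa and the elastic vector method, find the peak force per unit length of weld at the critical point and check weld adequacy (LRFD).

Total weld length L_w = 610 mm. Treat welds as unit-width lines.
Polar moment about centroid: J = 2[d³/12 + d(b/2)²] = 2[305³/12 + 305×62.5²] = 7112000 mm³.
Direct shear f_v = P/L_w = 81.6×10³ / 610 = 133.8 N/mm (vertical).
Torsion M = P·e = 81.6×10³ × 230 = 18768000 N·mm.
Critical point at (x, y) = (62.5, 152.5) from centroid. f_tx = M·y/J = 402.5 N/mm; f_ty = M·x/J = 164.9 N/mm.
Resultant f_max = √[f_tx² + (f_v + f_ty)²] = √[402.5² + (133.8 + 164.9)²] = 501.2 N/mm.
Capacity per unit length: φr_n = 0.75 × 0.6 × 550 × (0.707 × 4) = 699.9 N/mm.
501.2 ≤ 699.9 → adequate.

f_max ≈ 501 N/mm; adequate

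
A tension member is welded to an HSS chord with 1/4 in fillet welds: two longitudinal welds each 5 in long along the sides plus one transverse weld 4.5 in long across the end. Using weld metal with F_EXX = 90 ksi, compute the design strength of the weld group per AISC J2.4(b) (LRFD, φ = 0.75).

φR_n ≈ 109 kips

t_e = 0.707 × 0.25 = 0.1767 in.
R_nwl = 0.6 × 90 × 0.1767 × 10 = 95.44 kips (longitudinal, 2 welds).
R_nwt = 0.6 × 90 × 0.1767 × 4.5 = 42.95 kips (transverse, base value).
(i) R_nwl + R_nwt = 138.4 kips; (ii) 0.85 R_nwl + 1.5 R_nwt = 145.6 kips.
R_n = max = 145.6 kips [governs: (ii)]; φR_n = 109.2 kips.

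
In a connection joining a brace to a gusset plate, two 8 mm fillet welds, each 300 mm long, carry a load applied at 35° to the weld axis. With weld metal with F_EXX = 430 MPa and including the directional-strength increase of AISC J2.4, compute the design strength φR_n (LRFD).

t_e = 0.707 × 8 = 5.656 mm; A_we = 5.656 × 600 = 3394 mm².
Directional factor: 1.0 + 0.5 sin^1.5(35°) = 1.217.
F_nw = 0.6 × 430 × 1.217 = 314 MPa.
φR_n = 0.75 × 314 × 3394 × 10⁻³ = 799.3 kN.

φR_n ≈ 799 kN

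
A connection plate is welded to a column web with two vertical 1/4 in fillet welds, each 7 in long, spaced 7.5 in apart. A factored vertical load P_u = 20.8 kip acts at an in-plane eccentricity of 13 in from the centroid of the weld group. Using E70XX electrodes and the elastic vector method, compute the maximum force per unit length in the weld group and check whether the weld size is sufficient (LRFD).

E70XX → F_EXX = 70 ksi.
Total weld length L_w = 14 in. Treat welds as unit-width lines.
Polar moment about centroid: J = 2[d³/12 + d(b/2)²] = 2[7³/12 + 7×3.75²] = 254 in³.
Direct shear f_v = P/L_w = 20.8 / 14 = 1.486 kip/in (vertical).
Torsion M = P·e = 20.8 × 13 = 270.4 kip·in.
Critical point at (x, y) = (3.75, 3.5) from centroid. f_tx = M·y/J = 3.725 kip/in; f_ty = M·x/J = 3.991 kip/in.
Resultant f_max = √[f_tx² + (f_v + f_ty)²] = √[3.725² + (1.486 + 3.991)²] = 6.624 kip/in.
Capacity per unit length: φr_n = 0.75 × 0.6 × 70 × (0.707 × 0.25) = 5.568 kip/in.
6.624 > 5.568 → NOT adequate.

f_max ≈ 6.62 kip/in; NOT adequate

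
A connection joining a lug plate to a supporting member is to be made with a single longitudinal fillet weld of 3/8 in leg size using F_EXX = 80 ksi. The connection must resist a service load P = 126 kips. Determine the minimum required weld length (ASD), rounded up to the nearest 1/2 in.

Throat t_e = 0.707 × 0.375 = 0.2651 in.
r_n/Ω = (0.6 × 80 × 0.2651) / 2.0 = 6.363 kip/in.
L_req = P / (r_n/Ω) = 126 / 6.363 = 19.8 in total.
Round up → use L = 20 in.

L = 20 in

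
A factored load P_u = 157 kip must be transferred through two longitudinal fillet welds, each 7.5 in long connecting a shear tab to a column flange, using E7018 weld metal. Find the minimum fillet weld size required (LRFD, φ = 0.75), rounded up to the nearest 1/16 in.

w = 1/2 in

E70XX → F_EXX = 70 ksi.
Total weld length L = 15 in.
Required throat t_e = P_u / (φ × 0.6 F_EXX × L) = 157 / (0.75 × 0.6 × 70 × 15) = 0.3323 in.
Required leg w = t_e / 0.707 = 0.47 in → use 1/2 in.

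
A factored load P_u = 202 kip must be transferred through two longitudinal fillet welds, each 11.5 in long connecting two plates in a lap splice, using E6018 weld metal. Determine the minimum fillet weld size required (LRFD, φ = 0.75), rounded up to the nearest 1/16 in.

w = 1/2 in

E60XX → F_EXX = 60 ksi.
Total weld length L = 23 in.
Required throat t_e = P_u / (φ × 0.6 F_EXX × L) = 202 / (0.75 × 0.6 × 60 × 23) = 0.3253 in.
Required leg w = t_e / 0.707 = 0.4601 in → use 1/2 in.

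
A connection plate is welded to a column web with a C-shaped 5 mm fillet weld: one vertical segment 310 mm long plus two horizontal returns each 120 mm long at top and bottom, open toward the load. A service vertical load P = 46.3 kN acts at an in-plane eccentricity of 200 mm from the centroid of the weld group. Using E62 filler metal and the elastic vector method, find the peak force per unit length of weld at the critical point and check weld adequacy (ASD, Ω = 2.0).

f_max ≈ 241 N/mm; adequate

E62XX → F_EXX = 620 MPa.
Total weld length L_w = 550 mm. Treat welds as unit-width lines.
Centroid: x̄ = 2×120×60 / 550 = 26.18 mm from the vertical weld.
Polar moment about centroid: J = I_x + I_y = [310³/12 + 2×120×155²] + [310×26.18² + 2(120³/12 + 120×33.82²)] = 9024000 mm³.
Direct shear f_v = P/L_w = 46.3×10³ / 550 = 84.18 N/mm (vertical).
Torsion M = P·e = 46.3×10³ × 200 = 9260000 N·mm.
Critical point at (x, y) = (93.82, 155) from centroid. f_tx = M·y/J = 159.1 N/mm; f_ty = M·x/J = 96.28 N/mm.
Resultant f_max = √[f_tx² + (f_v + f_ty)²] = √[159.1² + (84.18 + 96.28)²] = 240.6 N/mm.
Capacity per unit length: r_n/Ω = (1/2.0) × 0.6 × 620 × (0.707 × 5) = 657.5 N/mm.
240.6 ≤ 657.5 → adequate.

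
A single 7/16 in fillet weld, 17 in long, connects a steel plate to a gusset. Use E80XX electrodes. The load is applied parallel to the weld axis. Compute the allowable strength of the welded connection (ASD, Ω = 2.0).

R_n/Ω ≈ 126 kips

E80XX → F_EXX = 80 ksi.
Effective throat t_e = 0.707 × 0.4375 = 0.3093 in.
Total length L = 17 in; A_we = 0.3093 × 17 = 5.258 in².
F_nw = 0.6 F_EXX = 0.6 × 80 = 48 ksi.
R_n = 48 × 5.258 = 252.4 kips; R_n/Ω = 252.4/2.0 = 126.2 kips.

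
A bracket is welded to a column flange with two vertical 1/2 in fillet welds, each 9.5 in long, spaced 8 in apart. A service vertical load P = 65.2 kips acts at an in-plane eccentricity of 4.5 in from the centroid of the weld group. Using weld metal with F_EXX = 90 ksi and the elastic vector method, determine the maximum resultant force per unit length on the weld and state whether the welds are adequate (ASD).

Total weld length L_w = 19 in. Treat welds as unit-width lines.
Polar moment about centroid: J = 2[d³/12 + d(b/2)²] = 2[9.5³/12 + 9.5×4²] = 446.9 in³.
Direct shear f_v = P/L_w = 65.2 / 19 = 3.432 kip/in (vertical).
Torsion M = P·e = 65.2 × 4.5 = 293.4 kip·in.
Critical point at (x, y) = (4, 4.75) from centroid. f_tx = M·y/J = 3.119 kip/in; f_ty = M·x/J = 2.626 kip/in.
Resultant f_max = √[f_tx² + (f_v + f_ty)²] = √[3.119² + (3.432 + 2.626)²] = 6.813 kip/in.
Capacity per unit length: r_n/Ω = (1/2.0) × 0.6 × 90 × (0.707 × 0.5) = 9.544 kip/in.
6.813 ≤ 9.544 → adequate.

f_max ≈ 6.81 kip/in; adequate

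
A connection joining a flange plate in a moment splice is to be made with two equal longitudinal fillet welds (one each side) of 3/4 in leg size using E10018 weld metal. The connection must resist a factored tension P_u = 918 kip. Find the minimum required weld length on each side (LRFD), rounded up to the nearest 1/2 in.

E100XX → F_EXX = 100 ksi.
Throat t_e = 0.707 × 0.75 = 0.5302 in.
φr_n = 0.75 × 0.6 × 100 × 0.5302 = 23.86 kip/in.
L_req = P_u / φr_n = 918 / 23.86 = 38.47 in total.
Per side: 38.47 / 2 = 19.24 in.
Round up → use L = 19.5 in on each side.

L = 19.5 in on each side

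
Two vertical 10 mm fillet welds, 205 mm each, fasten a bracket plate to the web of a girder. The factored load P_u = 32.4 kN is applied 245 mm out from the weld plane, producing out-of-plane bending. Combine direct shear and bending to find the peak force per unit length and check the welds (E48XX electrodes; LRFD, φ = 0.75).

f_max ≈ 572 N/mm; adequate

E48XX → F_EXX = 480 MPa.
L_w = 2 × 205 = 410 mm; section modulus (unit throat) S = 2 × L²/6 = 14010 mm².
Direct shear f_v = P/L_w = 32.4×10³/410 = 79.02 N/mm.
Moment M = P × e = 32.4×10³ × 245 = 7938000 N·mm; bending f_b = M/S = 566.7 N/mm.
f_max = √(f_v² + f_b²) = √(79.02² + 566.7²) = 572.1 N/mm.
φr_n = 0.75 × 0.6 × 480 × (0.707 × 10) = 1527 N/mm → adequate.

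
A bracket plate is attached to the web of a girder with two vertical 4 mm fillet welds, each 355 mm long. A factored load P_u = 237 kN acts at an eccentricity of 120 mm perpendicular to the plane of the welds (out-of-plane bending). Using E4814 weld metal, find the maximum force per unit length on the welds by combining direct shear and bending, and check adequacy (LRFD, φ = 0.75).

f_max ≈ 755 N/mm; NOT adequate

E48XX → F_EXX = 480 MPa.
L_w = 2 × 355 = 710 mm; section modulus (unit throat) S = 2 × L²/6 = 42010 mm².
Direct shear f_v = P/L_w = 237×10³/710 = 333.8 N/mm.
Moment M = P × e = 237×10³ × 120 = 28440000 N·mm; bending f_b = M/S = 677 N/mm.
f_max = √(f_v² + f_b²) = √(333.8² + 677²) = 754.8 N/mm.
φr_n = 0.75 × 0.6 × 480 × (0.707 × 4) = 610.8 N/mm → NOT adequate.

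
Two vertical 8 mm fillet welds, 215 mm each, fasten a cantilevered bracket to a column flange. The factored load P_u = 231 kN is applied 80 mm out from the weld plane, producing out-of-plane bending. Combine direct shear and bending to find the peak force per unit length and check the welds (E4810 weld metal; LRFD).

f_max ≈ 1310 N/mm; NOT adequate

E48XX → F_EXX = 480 MPa.
L_w = 2 × 215 = 430 mm; section modulus (unit throat) S = 2 × L²/6 = 15410 mm².
Direct shear f_v = P/L_w = 231×10³/430 = 537.2 N/mm.
Moment M = P × e = 231×10³ × 80 = 18480000 N·mm; bending f_b = M/S = 1199 N/mm.
f_max = √(f_v² + f_b²) = √(537.2² + 1199²) = 1314 N/mm.
φr_n = 0.75 × 0.6 × 480 × (0.707 × 8) = 1222 N/mm → NOT adequate.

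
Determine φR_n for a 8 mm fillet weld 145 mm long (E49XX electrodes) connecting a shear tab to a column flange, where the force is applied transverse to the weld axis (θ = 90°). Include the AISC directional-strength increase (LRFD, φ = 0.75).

φR_n ≈ 271 kN

E49XX → F_EXX = 490 MPa.
t_e = 0.707 × 8 = 5.656 mm; A_we = 5.656 × 145 = 820.1 mm².
Directional factor: 1.0 + 0.5 sin^1.5(90°) = 1.5.
F_nw = 0.6 × 490 × 1.5 = 441 MPa.
φR_n = 0.75 × 441 × 820.1 × 10⁻³ = 271.3 kN.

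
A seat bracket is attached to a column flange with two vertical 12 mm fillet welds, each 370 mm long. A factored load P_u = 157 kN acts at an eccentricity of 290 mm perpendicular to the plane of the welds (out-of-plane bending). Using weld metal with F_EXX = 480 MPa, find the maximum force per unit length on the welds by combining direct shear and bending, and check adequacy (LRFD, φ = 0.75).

f_max ≈ 1020 N/mm; adequate

L_w = 2 × 370 = 740 mm; section modulus (unit throat) S = 2 × L²/6 = 45630 mm².
Direct shear f_v = P/L_w = 157×10³/740 = 212.2 N/mm.
Moment M = P × e = 157×10³ × 290 = 45530000 N·mm; bending f_b = M/S = 997.7 N/mm.
f_max = √(f_v² + f_b²) = √(212.2² + 997.7²) = 1020 N/mm.
φr_n = 0.75 × 0.6 × 480 × (0.707 × 12) = 1833 N/mm → adequate.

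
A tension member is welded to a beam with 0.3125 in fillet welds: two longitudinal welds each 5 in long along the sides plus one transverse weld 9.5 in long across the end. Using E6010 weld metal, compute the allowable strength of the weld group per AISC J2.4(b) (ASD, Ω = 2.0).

E60XX → F_EXX = 60 ksi.
t_e = 0.707 × 0.3125 = 0.2209 in.
R_nwl = 0.6 × 60 × 0.2209 × 10 = 79.54 kip (longitudinal, 2 welds).
R_nwt = 0.6 × 60 × 0.2209 × 9.5 = 75.56 kip (transverse, base value).
(i) R_nwl + R_nwt = 155.1 kip; (ii) 0.85 R_nwl + 1.5 R_nwt = 180.9 kip.
R_n = max = 180.9 kip [governs: (ii)]; R_n/Ω = 90.47 kip.

R_n/Ω ≈ 90.5 kip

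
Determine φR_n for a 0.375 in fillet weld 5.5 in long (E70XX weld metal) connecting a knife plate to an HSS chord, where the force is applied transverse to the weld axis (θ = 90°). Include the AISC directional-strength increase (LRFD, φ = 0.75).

E70XX → F_EXX = 70 ksi.
t_e = 0.707 × 0.375 = 0.2651 in; A_we = 0.2651 × 5.5 = 1.458 in².
Directional factor: 1.0 + 0.5 sin^1.5(90°) = 1.5.
F_nw = 0.6 × 70 × 1.5 = 63 ksi.
φR_n = 0.75 × 63 × 1.458 = 68.9 kip.

φR_n ≈ 68.9 kip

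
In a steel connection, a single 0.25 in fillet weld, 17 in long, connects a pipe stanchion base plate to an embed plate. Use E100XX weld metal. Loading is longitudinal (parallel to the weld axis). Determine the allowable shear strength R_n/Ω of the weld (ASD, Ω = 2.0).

E100XX → F_EXX = 100 ksi.
Effective throat t_e = 0.707 × 0.25 = 0.1767 in.
Total length L = 17 in; A_we = 0.1767 × 17 = 3.005 in².
F_nw = 0.6 F_EXX = 0.6 × 100 = 60 ksi.
R_n = 60 × 3.005 = 180.3 kips; R_n/Ω = 180.3/2.0 = 90.14 kips.

R_n/Ω ≈ 90.1 kips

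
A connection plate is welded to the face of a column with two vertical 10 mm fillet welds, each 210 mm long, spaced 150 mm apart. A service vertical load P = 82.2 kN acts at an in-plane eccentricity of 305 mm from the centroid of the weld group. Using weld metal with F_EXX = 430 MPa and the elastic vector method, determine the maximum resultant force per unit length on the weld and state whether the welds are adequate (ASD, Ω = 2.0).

Total weld length L_w = 420 mm. Treat welds as unit-width lines.
Polar moment about centroid: J = 2[d³/12 + d(b/2)²] = 2[210³/12 + 210×75²] = 3906000 mm³.
Direct shear f_v = P/L_w = 82.2×10³ / 420 = 195.7 N/mm (vertical).
Torsion M = P·e = 82.2×10³ × 305 = 25071000 N·mm.
Critical point at (x, y) = (75, 105) from centroid. f_tx = M·y/J = 674 N/mm; f_ty = M·x/J = 481.4 N/mm.
Resultant f_max = √[f_tx² + (f_v + f_ty)²] = √[674² + (195.7 + 481.4)²] = 955.3 N/mm.
Capacity per unit length: r_n/Ω = (1/2.0) × 0.6 × 430 × (0.707 × 10) = 912 N/mm.
955.3 > 912 → NOT adequate.

f_max ≈ 955 N/mm; NOT adequate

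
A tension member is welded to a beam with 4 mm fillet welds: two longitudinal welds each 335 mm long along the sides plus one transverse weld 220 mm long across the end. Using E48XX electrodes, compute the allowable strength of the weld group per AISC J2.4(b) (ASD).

R_n/Ω ≈ 366 kN

E48XX → F_EXX = 480 MPa.
t_e = 0.707 × 4 = 2.828 mm.
R_nwl = 0.6 × 480 × 2.828 × 670 × 10⁻³ = 545.7 kN (longitudinal, 2 welds).
R_nwt = 0.6 × 480 × 2.828 × 220 × 10⁻³ = 179.2 kN (transverse, base value).
(i) R_nwl + R_nwt = 724.9 kN; (ii) 0.85 R_nwl + 1.5 R_nwt = 732.6 kN.
R_n = max = 732.6 kN [governs: (ii)]; R_n/Ω = 366.3 kN.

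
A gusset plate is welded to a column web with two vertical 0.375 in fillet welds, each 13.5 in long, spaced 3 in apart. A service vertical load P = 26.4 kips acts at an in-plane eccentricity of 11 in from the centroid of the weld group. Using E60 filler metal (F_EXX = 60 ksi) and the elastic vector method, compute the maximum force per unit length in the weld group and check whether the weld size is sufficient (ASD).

f_max ≈ 4.58 kip/in; adequate

Total weld length L_w = 27 in. Treat welds as unit-width lines.
Polar moment about centroid: J = 2[d³/12 + d(b/2)²] = 2[13.5³/12 + 13.5×1.5²] = 470.8 in³.
Direct shear f_v = P/L_w = 26.4 / 27 = 0.9778 kip/in (vertical).
Torsion M = P·e = 26.4 × 11 = 290.4 kip·in.
Critical point at (x, y) = (1.5, 6.75) from centroid. f_tx = M·y/J = 4.163 kip/in; f_ty = M·x/J = 0.9252 kip/in.
Resultant f_max = √[f_tx² + (f_v + f_ty)²] = √[4.163² + (0.9778 + 0.9252)²] = 4.578 kip/in.
Capacity per unit length: r_n/Ω = (1/2.0) × 0.6 × 60 × (0.707 × 0.375) = 4.772 kip/in.
4.578 ≤ 4.772 → adequate.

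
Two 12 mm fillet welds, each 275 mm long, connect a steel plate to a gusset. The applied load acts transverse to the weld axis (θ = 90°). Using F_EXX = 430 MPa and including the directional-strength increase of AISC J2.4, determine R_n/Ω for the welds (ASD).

t_e = 0.707 × 12 = 8.484 mm; A_we = 8.484 × 550 = 4666 mm².
Directional factor: 1.0 + 0.5 sin^1.5(90°) = 1.5.
F_nw = 0.6 × 430 × 1.5 = 387 MPa.
R_n/Ω = (387 × 4666) / 2.0 × 10⁻³ = 902.9 kN.

R_n/Ω ≈ 903 kN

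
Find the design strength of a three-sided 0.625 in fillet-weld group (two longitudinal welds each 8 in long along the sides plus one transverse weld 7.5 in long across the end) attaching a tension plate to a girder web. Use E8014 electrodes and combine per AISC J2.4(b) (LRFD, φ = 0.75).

φR_n ≈ 395 kip

E80XX → F_EXX = 80 ksi.
t_e = 0.707 × 0.625 = 0.4419 in.
R_nwl = 0.6 × 80 × 0.4419 × 16 = 339.4 kip (longitudinal, 2 welds).
R_nwt = 0.6 × 80 × 0.4419 × 7.5 = 159.1 kip (transverse, base value).
(i) R_nwl + R_nwt = 498.4 kip; (ii) 0.85 R_nwl + 1.5 R_nwt = 527.1 kip.
R_n = max = 527.1 kip [governs: (ii)]; φR_n = 395.3 kip.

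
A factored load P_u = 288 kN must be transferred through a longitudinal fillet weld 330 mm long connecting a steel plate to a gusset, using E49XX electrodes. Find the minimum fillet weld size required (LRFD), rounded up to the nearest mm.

w = 6 mm

E49XX → F_EXX = 490 MPa.
Total weld length L = 330 mm.
Required throat t_e = P_u / (φ × 0.6 F_EXX × L) = 288 / (0.75 × 0.6 × 490 × 330 × 10⁻³) = 3.958 mm.
Required leg w = t_e / 0.707 = 5.598 mm → use 6 mm.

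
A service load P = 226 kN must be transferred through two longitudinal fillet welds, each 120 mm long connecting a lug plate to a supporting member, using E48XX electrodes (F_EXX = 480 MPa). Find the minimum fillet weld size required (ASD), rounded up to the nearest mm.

Total weld length L = 240 mm.
Required throat t_e = P × Ω / (0.6 F_EXX × L) = 226 × 2.0 / (0.6 × 480 × 240 × 10⁻³) = 6.539 mm.
Required leg w = t_e / 0.707 = 9.249 mm → use 10 mm.

w = 10 mm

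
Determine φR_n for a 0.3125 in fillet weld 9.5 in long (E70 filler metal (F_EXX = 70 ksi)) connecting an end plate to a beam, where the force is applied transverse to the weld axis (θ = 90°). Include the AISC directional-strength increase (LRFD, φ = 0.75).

φR_n ≈ 99.2 kips

t_e = 0.707 × 0.3125 = 0.2209 in; A_we = 0.2209 × 9.5 = 2.099 in².
Directional factor: 1.0 + 0.5 sin^1.5(90°) = 1.5.
F_nw = 0.6 × 70 × 1.5 = 63 ksi.
φR_n = 0.75 × 63 × 2.099 = 99.17 kips.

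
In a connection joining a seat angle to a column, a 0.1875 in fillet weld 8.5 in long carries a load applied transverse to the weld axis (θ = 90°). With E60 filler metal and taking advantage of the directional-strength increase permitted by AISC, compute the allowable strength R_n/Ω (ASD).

R_n/Ω ≈ 30.4 kips

E60XX → F_EXX = 60 ksi.
t_e = 0.707 × 0.1875 = 0.1326 in; A_we = 0.1326 × 8.5 = 1.127 in².
Directional factor: 1.0 + 0.5 sin^1.5(90°) = 1.5.
F_nw = 0.6 × 60 × 1.5 = 54 ksi.
R_n/Ω = (54 × 1.127) / 2.0 = 30.42 kips.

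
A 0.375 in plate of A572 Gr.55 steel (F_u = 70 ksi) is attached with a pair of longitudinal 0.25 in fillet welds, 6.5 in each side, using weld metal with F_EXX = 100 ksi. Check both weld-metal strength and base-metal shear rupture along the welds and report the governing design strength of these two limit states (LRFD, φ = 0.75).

φR_n ≈ 103 kip (weld metal governs)

t_e = 0.707 × 0.25 = 0.1767 in; L = 13 in.
Weld metal: φR_n = 0.75 × 0.6 × 100 × 0.1767 × 13 = 103.4 kip.
Base metal (shear rupture): φR_n = 0.75 × 0.6 × 70 × 0.375 × 13 = 153.6 kip.
Governing: weld metal.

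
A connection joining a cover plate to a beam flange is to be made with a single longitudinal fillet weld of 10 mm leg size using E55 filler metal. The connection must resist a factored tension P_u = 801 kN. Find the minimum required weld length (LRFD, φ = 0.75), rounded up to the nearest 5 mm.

E55XX → F_EXX = 550 MPa.
Throat t_e = 0.707 × 10 = 7.07 mm.
φr_n = 0.75 × 0.6 × 550 × 7.07 × 10⁻³ = 1.75 kN/mm.
L_req = P_u / φr_n = 801 / 1.75 = 457.8 mm total.
Round up → use L = 460 mm.

L = 460 mm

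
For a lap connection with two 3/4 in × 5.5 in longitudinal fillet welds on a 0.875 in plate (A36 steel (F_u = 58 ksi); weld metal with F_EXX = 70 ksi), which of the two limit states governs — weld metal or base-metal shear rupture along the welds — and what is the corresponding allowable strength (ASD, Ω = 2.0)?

t_e = 0.707 × 0.75 = 0.5302 in; L = 11 in.
Weld metal: R_n/Ω = (1/2.0) × 0.6 × 70 × 0.5302 × 11 = 122.5 kip.
Base metal (shear rupture): R_n/Ω = (1/2.0) × 0.6 × 58 × 0.875 × 11 = 167.5 kip.
Governing: weld metal.

R_n/Ω ≈ 122 kip (weld metal governs)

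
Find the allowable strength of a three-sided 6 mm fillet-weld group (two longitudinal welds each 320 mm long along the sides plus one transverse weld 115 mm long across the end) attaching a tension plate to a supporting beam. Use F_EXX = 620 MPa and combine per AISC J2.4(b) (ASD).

R_n/Ω ≈ 596 kN

t_e = 0.707 × 6 = 4.242 mm.
R_nwl = 0.6 × 620 × 4.242 × 640 × 10⁻³ = 1010 kN (longitudinal, 2 welds).
R_nwt = 0.6 × 620 × 4.242 × 115 × 10⁻³ = 181.5 kN (transverse, base value).
(i) R_nwl + R_nwt = 1191 kN; (ii) 0.85 R_nwl + 1.5 R_nwt = 1131 kN.
R_n = max = 1191 kN [governs: (i)]; R_n/Ω = 595.7 kN.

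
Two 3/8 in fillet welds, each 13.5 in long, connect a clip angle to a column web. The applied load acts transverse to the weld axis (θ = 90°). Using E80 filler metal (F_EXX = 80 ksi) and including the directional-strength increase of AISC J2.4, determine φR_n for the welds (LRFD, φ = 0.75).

t_e = 0.707 × 0.375 = 0.2651 in; A_we = 0.2651 × 27 = 7.158 in².
Directional factor: 1.0 + 0.5 sin^1.5(90°) = 1.5.
F_nw = 0.6 × 80 × 1.5 = 72 ksi.
φR_n = 0.75 × 72 × 7.158 = 386.6 kips.

φR_n ≈ 387 kips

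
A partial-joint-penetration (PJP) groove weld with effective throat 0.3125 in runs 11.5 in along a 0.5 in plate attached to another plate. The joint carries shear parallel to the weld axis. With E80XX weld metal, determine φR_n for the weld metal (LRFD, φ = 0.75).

φR_n ≈ 129 kip

E80XX → F_EXX = 80 ksi.
Effective throat (given) t_e = 0.3125 in.
A_we = 0.3125 × 11.5 = 3.594 in².
F_nw = 0.6 F_EXX = 48 ksi.
φR_n = 0.75 × 48 × 3.594 = 129.4 kip.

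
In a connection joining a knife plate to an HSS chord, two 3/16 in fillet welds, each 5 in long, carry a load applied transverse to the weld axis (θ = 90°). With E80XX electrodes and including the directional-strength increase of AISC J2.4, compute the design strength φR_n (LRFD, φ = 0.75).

E80XX → F_EXX = 80 ksi.
t_e = 0.707 × 0.1875 = 0.1326 in; A_we = 0.1326 × 10 = 1.326 in².
Directional factor: 1.0 + 0.5 sin^1.5(90°) = 1.5.
F_nw = 0.6 × 80 × 1.5 = 72 ksi.
φR_n = 0.75 × 72 × 1.326 = 71.58 kip.

φR_n ≈ 71.6 kip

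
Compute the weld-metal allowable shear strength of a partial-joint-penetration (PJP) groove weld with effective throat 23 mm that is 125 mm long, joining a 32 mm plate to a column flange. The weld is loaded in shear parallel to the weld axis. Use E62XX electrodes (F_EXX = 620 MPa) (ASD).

Effective throat (given) t_e = 23 mm.
A_we = 23 × 125 = 2875 mm².
F_nw = 0.6 F_EXX = 372 MPa.
R_n/Ω = (372 × 2875) / 2.0 × 10⁻³ = 534.8 kN.

R_n/Ω ≈ 535 kN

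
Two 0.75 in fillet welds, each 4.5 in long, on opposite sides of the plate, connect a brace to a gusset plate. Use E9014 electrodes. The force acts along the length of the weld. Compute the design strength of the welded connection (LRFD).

φR_n ≈ 193 kip

E90XX → F_EXX = 90 ksi.
Effective throat t_e = 0.707 × 0.75 = 0.5302 in.
Total length L = 9 in; A_we = 0.5302 × 9 = 4.772 in².
F_nw = 0.6 F_EXX = 0.6 × 90 = 54 ksi.
φR_n = 0.75 × 54 × 4.772 = 193.3 kip.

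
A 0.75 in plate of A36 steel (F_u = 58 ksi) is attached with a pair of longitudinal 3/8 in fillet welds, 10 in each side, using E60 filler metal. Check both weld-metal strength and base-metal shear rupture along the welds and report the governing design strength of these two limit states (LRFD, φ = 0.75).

φR_n ≈ 143 kips (weld metal governs)

E60XX → F_EXX = 60 ksi.
t_e = 0.707 × 0.375 = 0.2651 in; L = 20 in.
Weld metal: φR_n = 0.75 × 0.6 × 60 × 0.2651 × 20 = 143.2 kips.
Base metal (shear rupture): φR_n = 0.75 × 0.6 × 58 × 0.75 × 20 = 391.5 kips.
Governing: weld metal.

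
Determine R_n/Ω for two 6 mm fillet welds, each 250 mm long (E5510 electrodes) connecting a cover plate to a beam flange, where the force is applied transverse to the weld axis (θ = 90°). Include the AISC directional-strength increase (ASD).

E55XX → F_EXX = 550 MPa.
t_e = 0.707 × 6 = 4.242 mm; A_we = 4.242 × 500 = 2121 mm².
Directional factor: 1.0 + 0.5 sin^1.5(90°) = 1.5.
F_nw = 0.6 × 550 × 1.5 = 495 MPa.
R_n/Ω = (495 × 2121) / 2.0 × 10⁻³ = 524.9 kN.

R_n/Ω ≈ 525 kN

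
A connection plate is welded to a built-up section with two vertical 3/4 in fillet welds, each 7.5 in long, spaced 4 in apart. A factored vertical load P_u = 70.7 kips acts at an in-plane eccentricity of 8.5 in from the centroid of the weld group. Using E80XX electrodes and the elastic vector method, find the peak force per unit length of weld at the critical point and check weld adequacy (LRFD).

f_max ≈ 22.2 kip/in; NOT adequate

E80XX → F_EXX = 80 ksi.
Total weld length L_w = 15 in. Treat welds as unit-width lines.
Polar moment about centroid: J = 2[d³/12 + d(b/2)²] = 2[7.5³/12 + 7.5×2²] = 130.3 in³.
Direct shear f_v = P/L_w = 70.7 / 15 = 4.713 kip/in (vertical).
Torsion M = P·e = 70.7 × 8.5 = 600.95 kip·in.
Critical point at (x, y) = (2, 3.75) from centroid. f_tx = M·y/J = 17.29 kip/in; f_ty = M·x/J = 9.223 kip/in.
Resultant f_max = √[f_tx² + (f_v + f_ty)²] = √[17.29² + (4.713 + 9.223)²] = 22.21 kip/in.
Capacity per unit length: φr_n = 0.75 × 0.6 × 80 × (0.707 × 0.75) = 19.09 kip/in.
22.21 > 19.09 → NOT adequate.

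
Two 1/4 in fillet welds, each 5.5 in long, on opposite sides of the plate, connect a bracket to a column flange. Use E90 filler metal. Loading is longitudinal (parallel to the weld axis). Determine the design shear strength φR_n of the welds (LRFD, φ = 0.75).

E90XX → F_EXX = 90 ksi.
Effective throat t_e = 0.707 × 0.25 = 0.1767 in.
Total length L = 11 in; A_we = 0.1767 × 11 = 1.944 in².
F_nw = 0.6 F_EXX = 0.6 × 90 = 54 ksi.
φR_n = 0.75 × 54 × 1.944 = 78.74 kip.

φR_n ≈ 78.7 kip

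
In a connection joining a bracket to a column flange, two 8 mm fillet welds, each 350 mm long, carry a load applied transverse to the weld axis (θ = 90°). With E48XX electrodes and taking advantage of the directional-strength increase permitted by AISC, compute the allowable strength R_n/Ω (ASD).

E48XX → F_EXX = 480 MPa.
t_e = 0.707 × 8 = 5.656 mm; A_we = 5.656 × 700 = 3959 mm².
Directional factor: 1.0 + 0.5 sin^1.5(90°) = 1.5.
F_nw = 0.6 × 480 × 1.5 = 432 MPa.
R_n/Ω = (432 × 3959) / 2.0 × 10⁻³ = 855.2 kN.

R_n/Ω ≈ 855 kN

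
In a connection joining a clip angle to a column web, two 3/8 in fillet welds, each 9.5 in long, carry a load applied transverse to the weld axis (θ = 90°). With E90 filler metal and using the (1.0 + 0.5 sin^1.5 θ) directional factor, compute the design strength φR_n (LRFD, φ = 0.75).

E90XX → F_EXX = 90 ksi.
t_e = 0.707 × 0.375 = 0.2651 in; A_we = 0.2651 × 19 = 5.037 in².
Directional factor: 1.0 + 0.5 sin^1.5(90°) = 1.5.
F_nw = 0.6 × 90 × 1.5 = 81 ksi.
φR_n = 0.75 × 81 × 5.037 = 306 kips.

φR_n ≈ 306 kips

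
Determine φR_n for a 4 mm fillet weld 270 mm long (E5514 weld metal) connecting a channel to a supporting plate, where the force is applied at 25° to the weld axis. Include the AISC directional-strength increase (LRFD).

φR_n ≈ 215 kN

E55XX → F_EXX = 550 MPa.
t_e = 0.707 × 4 = 2.828 mm; A_we = 2.828 × 270 = 763.6 mm².
Directional factor: 1.0 + 0.5 sin^1.5(25°) = 1.137.
F_nw = 0.6 × 550 × 1.137 = 375.3 MPa.
φR_n = 0.75 × 375.3 × 763.6 × 10⁻³ = 214.9 kN.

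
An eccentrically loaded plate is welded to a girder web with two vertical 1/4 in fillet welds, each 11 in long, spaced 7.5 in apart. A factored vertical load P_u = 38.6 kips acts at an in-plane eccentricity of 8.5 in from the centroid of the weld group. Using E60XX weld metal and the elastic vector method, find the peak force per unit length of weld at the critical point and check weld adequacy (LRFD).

E60XX → F_EXX = 60 ksi.
Total weld length L_w = 22 in. Treat welds as unit-width lines.
Polar moment about centroid: J = 2[d³/12 + d(b/2)²] = 2[11³/12 + 11×3.75²] = 531.2 in³.
Direct shear f_v = P/L_w = 38.6 / 22 = 1.755 kip/in (vertical).
Torsion M = P·e = 38.6 × 8.5 = 328.1 kip·in.
Critical point at (x, y) = (3.75, 5.5) from centroid. f_tx = M·y/J = 3.397 kip/in; f_ty = M·x/J = 2.316 kip/in.
Resultant f_max = √[f_tx² + (f_v + f_ty)²] = √[3.397² + (1.755 + 2.316)²] = 5.302 kip/in.
Capacity per unit length: φr_n = 0.75 × 0.6 × 60 × (0.707 × 0.25) = 4.772 kip/in.
5.302 > 4.772 → NOT adequate.

f_max ≈ 5.3 kip/in; NOT adequate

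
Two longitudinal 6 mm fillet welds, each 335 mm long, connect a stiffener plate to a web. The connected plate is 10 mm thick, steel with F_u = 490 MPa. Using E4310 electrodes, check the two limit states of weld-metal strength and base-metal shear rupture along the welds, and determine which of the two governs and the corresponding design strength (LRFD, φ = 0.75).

φR_n ≈ 550 kN (weld metal governs)

E43XX → F_EXX = 430 MPa.
t_e = 0.707 × 6 = 4.242 mm; L = 670 mm.
Weld metal: φR_n = 0.75 × 0.6 × 430 × 4.242 × 670 × 10⁻³ = 550 kN.
Base metal (shear rupture): φR_n = 0.75 × 0.6 × 490 × 10 × 670 × 10⁻³ = 1477 kN.
Governing: weld metal.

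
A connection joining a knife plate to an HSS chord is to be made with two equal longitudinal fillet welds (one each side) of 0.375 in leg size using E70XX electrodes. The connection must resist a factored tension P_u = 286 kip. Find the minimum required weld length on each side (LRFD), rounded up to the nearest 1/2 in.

E70XX → F_EXX = 70 ksi.
Throat t_e = 0.707 × 0.375 = 0.2651 in.
φr_n = 0.75 × 0.6 × 70 × 0.2651 = 8.351 kip/in.
L_req = P_u / φr_n = 286 / 8.351 = 34.25 in total.
Per side: 34.25 / 2 = 17.12 in.
Round up → use L = 17.5 in on each side.

L = 17.5 in on each side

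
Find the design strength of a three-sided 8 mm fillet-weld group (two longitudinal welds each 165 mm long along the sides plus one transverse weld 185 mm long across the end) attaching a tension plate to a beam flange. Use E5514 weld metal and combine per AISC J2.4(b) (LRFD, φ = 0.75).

φR_n ≈ 781 kN

E55XX → F_EXX = 550 MPa.
t_e = 0.707 × 8 = 5.656 mm.
R_nwl = 0.6 × 550 × 5.656 × 330 × 10⁻³ = 615.9 kN (longitudinal, 2 welds).
R_nwt = 0.6 × 550 × 5.656 × 185 × 10⁻³ = 345.3 kN (transverse, base value).
(i) R_nwl + R_nwt = 961.2 kN; (ii) 0.85 R_nwl + 1.5 R_nwt = 1041 kN.
R_n = max = 1041 kN [governs: (ii)]; φR_n = 781.1 kN.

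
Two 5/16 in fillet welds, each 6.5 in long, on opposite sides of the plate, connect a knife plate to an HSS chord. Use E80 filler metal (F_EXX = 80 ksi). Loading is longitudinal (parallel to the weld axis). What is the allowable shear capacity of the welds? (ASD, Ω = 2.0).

Effective throat t_e = 0.707 × 0.3125 = 0.2209 in.
Total length L = 13 in; A_we = 0.2209 × 13 = 2.872 in².
F_nw = 0.6 F_EXX = 0.6 × 80 = 48 ksi.
R_n = 48 × 2.872 = 137.9 kips; R_n/Ω = 137.9/2.0 = 68.93 kips.

R_n/Ω ≈ 68.9 kips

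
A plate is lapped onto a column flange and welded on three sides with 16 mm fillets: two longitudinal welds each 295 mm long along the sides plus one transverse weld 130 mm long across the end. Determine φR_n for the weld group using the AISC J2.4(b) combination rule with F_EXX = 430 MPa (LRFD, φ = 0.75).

φR_n ≈ 1580 kN

t_e = 0.707 × 16 = 11.31 mm.
R_nwl = 0.6 × 430 × 11.31 × 590 × 10⁻³ = 1722 kN (longitudinal, 2 welds).
R_nwt = 0.6 × 430 × 11.31 × 130 × 10⁻³ = 379.4 kN (transverse, base value).
(i) R_nwl + R_nwt = 2101 kN; (ii) 0.85 R_nwl + 1.5 R_nwt = 2033 kN.
R_n = max = 2101 kN [governs: (i)]; φR_n = 1576 kN.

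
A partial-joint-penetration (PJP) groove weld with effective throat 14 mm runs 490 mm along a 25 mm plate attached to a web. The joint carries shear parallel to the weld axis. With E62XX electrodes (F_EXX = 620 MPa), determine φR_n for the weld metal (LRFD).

Effective throat (given) t_e = 14 mm.
A_we = 14 × 490 = 6860 mm².
F_nw = 0.6 F_EXX = 372 MPa.
φR_n = 0.75 × 372 × 6860 × 10⁻³ = 1914 kN.

φR_n ≈ 1910 kN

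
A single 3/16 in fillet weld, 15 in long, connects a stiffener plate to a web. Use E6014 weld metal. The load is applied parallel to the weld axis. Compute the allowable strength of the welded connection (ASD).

R_n/Ω ≈ 35.8 kips

E60XX → F_EXX = 60 ksi.
Effective throat t_e = 0.707 × 0.1875 = 0.1326 in.
Total length L = 15 in; A_we = 0.1326 × 15 = 1.988 in².
F_nw = 0.6 F_EXX = 0.6 × 60 = 36 ksi.
R_n = 36 × 1.988 = 71.58 kips; R_n/Ω = 71.58/2.0 = 35.79 kips.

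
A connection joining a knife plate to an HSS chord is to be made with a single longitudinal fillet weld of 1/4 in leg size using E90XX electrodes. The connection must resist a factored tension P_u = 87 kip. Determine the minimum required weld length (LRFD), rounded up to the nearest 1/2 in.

L = 12.5 in

E90XX → F_EXX = 90 ksi.
Throat t_e = 0.707 × 0.25 = 0.1767 in.
φr_n = 0.75 × 0.6 × 90 × 0.1767 = 7.158 kip/in.
L_req = P_u / φr_n = 87 / 7.158 = 12.15 in total.
Round up → use L = 12.5 in.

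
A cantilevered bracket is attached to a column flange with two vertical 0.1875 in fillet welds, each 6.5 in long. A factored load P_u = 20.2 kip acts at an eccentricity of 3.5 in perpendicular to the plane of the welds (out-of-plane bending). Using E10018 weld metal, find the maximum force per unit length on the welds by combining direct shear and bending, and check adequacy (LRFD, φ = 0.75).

E100XX → F_EXX = 100 ksi.
L_w = 2 × 6.5 = 13 in; section modulus (unit throat) S = 2 × L²/6 = 14.08 in².
Direct shear f_v = P/L_w = 20.2/13 = 1.554 kip/in.
Moment M = P × e = 20.2 × 3.5 = 70.7 kip·in; bending f_b = M/S = 5.02 kip/in.
f_max = √(f_v² + f_b²) = √(1.554² + 5.02²) = 5.255 kip/in.
φr_n = 0.75 × 0.6 × 100 × (0.707 × 0.1875) = 5.965 kip/in → adequate.

f_max ≈ 5.26 kip/in; adequate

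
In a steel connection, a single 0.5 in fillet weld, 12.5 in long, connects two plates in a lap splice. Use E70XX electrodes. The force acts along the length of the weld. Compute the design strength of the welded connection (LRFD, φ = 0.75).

φR_n ≈ 139 kip

E70XX → F_EXX = 70 ksi.
Effective throat t_e = 0.707 × 0.5 = 0.3535 in.
Total length L = 12.5 in; A_we = 0.3535 × 12.5 = 4.419 in².
F_nw = 0.6 F_EXX = 0.6 × 70 = 42 ksi.
φR_n = 0.75 × 42 × 4.419 = 139.2 kip.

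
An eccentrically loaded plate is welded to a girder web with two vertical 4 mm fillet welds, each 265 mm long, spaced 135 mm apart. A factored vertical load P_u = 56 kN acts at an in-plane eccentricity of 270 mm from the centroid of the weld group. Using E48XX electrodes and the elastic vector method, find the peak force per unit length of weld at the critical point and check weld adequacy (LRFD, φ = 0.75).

f_max ≈ 465 N/mm; adequate

E48XX → F_EXX = 480 MPa.
Total weld length L_w = 530 mm. Treat welds as unit-width lines.
Polar moment about centroid: J = 2[d³/12 + d(b/2)²] = 2[265³/12 + 265×67.5²] = 5516000 mm³.
Direct shear f_v = P/L_w = 56×10³ / 530 = 105.7 N/mm (vertical).
Torsion M = P·e = 56×10³ × 270 = 15120000 N·mm.
Critical point at (x, y) = (67.5, 132.5) from centroid. f_tx = M·y/J = 363.2 N/mm; f_ty = M·x/J = 185 N/mm.
Resultant f_max = √[f_tx² + (f_v + f_ty)²] = √[363.2² + (105.7 + 185)²] = 465.2 N/mm.
Capacity per unit length: φr_n = 0.75 × 0.6 × 480 × (0.707 × 4) = 610.8 N/mm.
465.2 ≤ 610.8 → adequate.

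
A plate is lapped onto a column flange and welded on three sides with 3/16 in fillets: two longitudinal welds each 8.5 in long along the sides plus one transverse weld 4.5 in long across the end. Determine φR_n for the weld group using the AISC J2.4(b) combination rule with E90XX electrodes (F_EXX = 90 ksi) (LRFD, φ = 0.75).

φR_n ≈ 115 kips

t_e = 0.707 × 0.1875 = 0.1326 in.
R_nwl = 0.6 × 90 × 0.1326 × 17 = 121.7 kips (longitudinal, 2 welds).
R_nwt = 0.6 × 90 × 0.1326 × 4.5 = 32.21 kips (transverse, base value).
(i) R_nwl + R_nwt = 153.9 kips; (ii) 0.85 R_nwl + 1.5 R_nwt = 151.8 kips.
R_n = max = 153.9 kips [governs: (i)]; φR_n = 115.4 kips.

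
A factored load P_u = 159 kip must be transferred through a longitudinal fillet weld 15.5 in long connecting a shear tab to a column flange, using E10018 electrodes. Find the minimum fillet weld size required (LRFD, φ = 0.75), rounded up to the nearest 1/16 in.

w = 3/8 in

E100XX → F_EXX = 100 ksi.
Total weld length L = 15.5 in.
Required throat t_e = P_u / (φ × 0.6 F_EXX × L) = 159 / (0.75 × 0.6 × 100 × 15.5) = 0.228 in.
Required leg w = t_e / 0.707 = 0.3224 in → use 3/8 in.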